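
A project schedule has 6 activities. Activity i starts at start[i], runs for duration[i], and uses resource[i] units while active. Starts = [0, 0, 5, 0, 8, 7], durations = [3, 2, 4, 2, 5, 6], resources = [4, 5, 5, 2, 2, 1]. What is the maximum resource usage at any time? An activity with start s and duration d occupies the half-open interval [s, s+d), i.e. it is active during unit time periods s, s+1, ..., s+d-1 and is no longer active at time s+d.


Each activity i is active on [start_i, start_i + duration_i).
Compute total resource usage per time slot:
  t=0: active resources = [4, 5, 2], total = 11
  t=1: active resources = [4, 5, 2], total = 11
  t=2: active resources = [4], total = 4
  t=3: active resources = [], total = 0
  t=4: active resources = [], total = 0
  t=5: active resources = [5], total = 5
  t=6: active resources = [5], total = 5
  t=7: active resources = [5, 1], total = 6
  t=8: active resources = [5, 2, 1], total = 8
  t=9: active resources = [2, 1], total = 3
  t=10: active resources = [2, 1], total = 3
  t=11: active resources = [2, 1], total = 3
  t=12: active resources = [2, 1], total = 3
Peak resource demand = 11

11


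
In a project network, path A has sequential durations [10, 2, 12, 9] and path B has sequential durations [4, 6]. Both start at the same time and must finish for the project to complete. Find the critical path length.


Path A total = 10 + 2 + 12 + 9 = 33
Path B total = 4 + 6 = 10
Critical path = longest path = max(33, 10) = 33

33


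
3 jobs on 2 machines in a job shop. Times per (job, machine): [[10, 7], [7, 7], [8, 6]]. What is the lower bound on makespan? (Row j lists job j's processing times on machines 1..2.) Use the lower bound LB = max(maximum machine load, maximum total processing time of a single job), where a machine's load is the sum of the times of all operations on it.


Machine loads:
  Machine 1: 10 + 7 + 8 = 25
  Machine 2: 7 + 7 + 6 = 20
Max machine load = 25
Job totals:
  Job 1: 17
  Job 2: 14
  Job 3: 14
Max job total = 17
Lower bound = max(25, 17) = 25

25


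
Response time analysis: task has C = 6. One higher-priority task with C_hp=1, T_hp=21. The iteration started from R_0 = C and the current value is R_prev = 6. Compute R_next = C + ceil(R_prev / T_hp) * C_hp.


R_next = C + ceil(R_prev / T_hp) * C_hp
ceil(6 / 21) = ceil(0.2857) = 1
Interference = 1 * 1 = 1
R_next = 6 + 1 = 7

7


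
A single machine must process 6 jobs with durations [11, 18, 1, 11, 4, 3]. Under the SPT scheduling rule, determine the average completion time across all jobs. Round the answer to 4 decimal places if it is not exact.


Sort jobs by processing time (SPT order): [1, 3, 4, 11, 11, 18]
Compute completion times sequentially:
  Job 1: processing = 1, completes at 1
  Job 2: processing = 3, completes at 4
  Job 3: processing = 4, completes at 8
  Job 4: processing = 11, completes at 19
  Job 5: processing = 11, completes at 30
  Job 6: processing = 18, completes at 48
Sum of completion times = 110
Average completion time = 110/6 = 18.3333

18.3333


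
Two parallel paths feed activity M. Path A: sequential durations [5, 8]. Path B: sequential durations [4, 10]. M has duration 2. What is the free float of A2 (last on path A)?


ES(A2) = sum of predecessors on chain A = 5
EF(A2) = ES + duration = 5 + 8 = 13
Successor of A2 is M. ES(M) = max(sum(A), sum(B)) = max(13, 14) = 14
Free float = ES(successor) - EF(current) = 14 - 13 = 1

1


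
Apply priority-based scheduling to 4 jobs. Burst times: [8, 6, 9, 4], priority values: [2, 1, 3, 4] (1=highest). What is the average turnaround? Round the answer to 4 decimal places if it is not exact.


Sort by priority (ascending = highest first):
Order: [(1, 6), (2, 8), (3, 9), (4, 4)]
Completion times:
  Priority 1, burst=6, C=6
  Priority 2, burst=8, C=14
  Priority 3, burst=9, C=23
  Priority 4, burst=4, C=27
Average turnaround = 70/4 = 17.5

17.5


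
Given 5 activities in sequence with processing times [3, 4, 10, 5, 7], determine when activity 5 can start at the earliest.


Activity 5 starts after activities 1 through 4 complete.
Predecessor durations: [3, 4, 10, 5]
ES = 3 + 4 + 10 + 5 = 22

22


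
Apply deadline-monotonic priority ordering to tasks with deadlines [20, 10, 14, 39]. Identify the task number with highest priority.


Sort tasks by relative deadline (ascending):
  Task 2: deadline = 10
  Task 3: deadline = 14
  Task 1: deadline = 20
  Task 4: deadline = 39
Priority order (highest first): [2, 3, 1, 4]
Highest priority task = 2

2


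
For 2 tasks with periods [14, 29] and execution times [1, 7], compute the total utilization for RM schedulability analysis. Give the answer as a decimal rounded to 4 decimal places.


Compute individual utilizations (exact fractions):
  Task 1: C/T = 1/14 (approx. 0.0714)
  Task 2: C/T = 7/29 (approx. 0.2414)
Total utilization U = 1/14 + 7/29 = 127/406
Rounded to 4 decimal places: U = 0.3128
RM (Liu & Layland) bound for 2 tasks = 0.828427; compare with U = 127/406 (approx. 0.312808)
U <= bound, so schedulable by RM sufficient condition.

0.3128


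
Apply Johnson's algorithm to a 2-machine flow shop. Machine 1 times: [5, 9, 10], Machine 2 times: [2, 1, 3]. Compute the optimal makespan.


Apply Johnson's rule:
  Group 1 (a <= b): []
  Group 2 (a > b): [(3, 10, 3), (1, 5, 2), (2, 9, 1)]
Optimal job order: [3, 1, 2]
Schedule:
  Job 3: M1 done at 10, M2 done at 13
  Job 1: M1 done at 15, M2 done at 17
  Job 2: M1 done at 24, M2 done at 25
Makespan = 25

25


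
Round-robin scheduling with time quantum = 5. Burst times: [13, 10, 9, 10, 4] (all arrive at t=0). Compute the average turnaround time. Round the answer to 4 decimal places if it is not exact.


Time quantum = 5
Execution trace:
  J1 runs 5 units, time = 5
  J2 runs 5 units, time = 10
  J3 runs 5 units, time = 15
  J4 runs 5 units, time = 20
  J5 runs 4 units, time = 24
  J1 runs 5 units, time = 29
  J2 runs 5 units, time = 34
  J3 runs 4 units, time = 38
  J4 runs 5 units, time = 43
  J1 runs 3 units, time = 46
Finish times: [46, 34, 38, 43, 24]
Average turnaround = 185/5 = 37.0

37.0


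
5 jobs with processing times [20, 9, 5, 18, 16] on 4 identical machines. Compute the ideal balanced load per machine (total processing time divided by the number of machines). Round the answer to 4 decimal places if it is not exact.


Total processing time = 20 + 9 + 5 + 18 + 16 = 68
Number of machines = 4
Ideal balanced load = 68 / 4 = 17.0

17.0


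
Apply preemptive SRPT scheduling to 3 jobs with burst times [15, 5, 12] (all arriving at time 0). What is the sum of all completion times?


Since all jobs arrive at t=0, SRPT equals SPT ordering.
SPT order: [5, 12, 15]
Completion times:
  Job 1: p=5, C=5
  Job 2: p=12, C=17
  Job 3: p=15, C=32
Total completion time = 5 + 17 + 32 = 54

54


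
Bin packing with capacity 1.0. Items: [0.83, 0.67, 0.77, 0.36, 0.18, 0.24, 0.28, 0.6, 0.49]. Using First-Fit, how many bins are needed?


Place items sequentially using First-Fit:
  Item 0.83 -> new Bin 1
  Item 0.67 -> new Bin 2
  Item 0.77 -> new Bin 3
  Item 0.36 -> new Bin 4
  Item 0.18 -> Bin 2 (now 0.85)
  Item 0.24 -> Bin 4 (now 0.6)
  Item 0.28 -> Bin 4 (now 0.88)
  Item 0.6 -> new Bin 5
  Item 0.49 -> new Bin 6
Total bins used = 6

6


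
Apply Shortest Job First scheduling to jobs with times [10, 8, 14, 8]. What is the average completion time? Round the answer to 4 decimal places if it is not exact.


SJF order (ascending): [8, 8, 10, 14]
Completion times:
  Job 1: burst=8, C=8
  Job 2: burst=8, C=16
  Job 3: burst=10, C=26
  Job 4: burst=14, C=40
Average completion = 90/4 = 22.5

22.5


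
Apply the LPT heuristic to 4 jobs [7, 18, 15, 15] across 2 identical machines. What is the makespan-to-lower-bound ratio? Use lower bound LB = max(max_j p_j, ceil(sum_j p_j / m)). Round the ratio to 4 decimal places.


LPT order: [18, 15, 15, 7]
Machine loads after assignment: [25, 30]
LPT makespan = 30
Lower bound = max(max_job, ceil(total/2)) = max(18, 28) = 28
Ratio = 30 / 28 = 1.0714

1.0714


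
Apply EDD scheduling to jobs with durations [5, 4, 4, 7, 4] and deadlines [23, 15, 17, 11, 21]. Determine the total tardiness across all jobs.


Sort by due date (EDD order): [(7, 11), (4, 15), (4, 17), (4, 21), (5, 23)]
Compute completion times and tardiness:
  Job 1: p=7, d=11, C=7, tardiness=max(0,7-11)=0
  Job 2: p=4, d=15, C=11, tardiness=max(0,11-15)=0
  Job 3: p=4, d=17, C=15, tardiness=max(0,15-17)=0
  Job 4: p=4, d=21, C=19, tardiness=max(0,19-21)=0
  Job 5: p=5, d=23, C=24, tardiness=max(0,24-23)=1
Total tardiness = 1

1


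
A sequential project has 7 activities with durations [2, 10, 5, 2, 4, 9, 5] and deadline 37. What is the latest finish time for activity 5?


LF(activity 5) = deadline - sum of successor durations
Successors: activities 6 through 7 with durations [9, 5]
Sum of successor durations = 14
LF = 37 - 14 = 23

23


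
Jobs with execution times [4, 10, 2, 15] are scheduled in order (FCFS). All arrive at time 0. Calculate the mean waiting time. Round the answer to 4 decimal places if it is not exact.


FCFS order (as given): [4, 10, 2, 15]
Waiting times:
  Job 1: wait = 0
  Job 2: wait = 4
  Job 3: wait = 14
  Job 4: wait = 16
Sum of waiting times = 34
Average waiting time = 34/4 = 8.5

8.5


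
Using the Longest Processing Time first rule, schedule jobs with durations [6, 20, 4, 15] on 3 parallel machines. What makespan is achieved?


Sort jobs in decreasing order (LPT): [20, 15, 6, 4]
Assign each job to the least loaded machine:
  Machine 1: jobs [20], load = 20
  Machine 2: jobs [15], load = 15
  Machine 3: jobs [6, 4], load = 10
Makespan = max load = 20

20


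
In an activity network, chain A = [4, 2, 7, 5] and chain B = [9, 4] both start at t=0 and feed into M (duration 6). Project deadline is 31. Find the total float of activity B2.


Forward pass: ES(B2) = sum of predecessors on chain B = 9
EF = ES + duration = 9 + 4 = 13
Backward pass: LF(M) = deadline = 31; LS(M) = 31 - 6 = 25
LF(B2) = LS(M) - sum(successors on chain B) = 25 - 0 = 25
LS = LF - duration = 25 - 4 = 21
Total float = LS - ES = 21 - 9 = 12

12


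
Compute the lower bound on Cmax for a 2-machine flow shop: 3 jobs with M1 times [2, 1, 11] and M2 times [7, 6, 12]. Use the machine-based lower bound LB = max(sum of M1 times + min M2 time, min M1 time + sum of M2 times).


LB1 = sum(M1 times) + min(M2 times) = 14 + 6 = 20
LB2 = min(M1 times) + sum(M2 times) = 1 + 25 = 26
Lower bound = max(LB1, LB2) = max(20, 26) = 26

26


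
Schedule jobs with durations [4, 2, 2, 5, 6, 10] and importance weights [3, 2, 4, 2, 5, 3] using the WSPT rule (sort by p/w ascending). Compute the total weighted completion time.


Compute p/w ratios and sort ascending (WSPT): [(2, 4), (2, 2), (6, 5), (4, 3), (5, 2), (10, 3)]
Compute weighted completion times:
  Job (p=2,w=4): C=2, w*C=4*2=8
  Job (p=2,w=2): C=4, w*C=2*4=8
  Job (p=6,w=5): C=10, w*C=5*10=50
  Job (p=4,w=3): C=14, w*C=3*14=42
  Job (p=5,w=2): C=19, w*C=2*19=38
  Job (p=10,w=3): C=29, w*C=3*29=87
Total weighted completion time = 233

233


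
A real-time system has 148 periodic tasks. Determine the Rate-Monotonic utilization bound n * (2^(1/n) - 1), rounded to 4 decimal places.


Compute 2^(1/148) = 1.0046944113
Subtract 1: 1.0046944113 - 1 = 0.0046944113
Multiply by n: 148 * 0.0046944113 = 0.6947728724
Round to 4 dp: 0.6948

0.6948


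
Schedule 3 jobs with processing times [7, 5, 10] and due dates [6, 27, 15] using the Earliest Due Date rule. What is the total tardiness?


Sort by due date (EDD order): [(7, 6), (10, 15), (5, 27)]
Compute completion times and tardiness:
  Job 1: p=7, d=6, C=7, tardiness=max(0,7-6)=1
  Job 2: p=10, d=15, C=17, tardiness=max(0,17-15)=2
  Job 3: p=5, d=27, C=22, tardiness=max(0,22-27)=0
Total tardiness = 3

3


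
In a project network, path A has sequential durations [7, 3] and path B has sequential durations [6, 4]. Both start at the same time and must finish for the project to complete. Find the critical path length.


Path A total = 7 + 3 = 10
Path B total = 6 + 4 = 10
Critical path = longest path = max(10, 10) = 10

10


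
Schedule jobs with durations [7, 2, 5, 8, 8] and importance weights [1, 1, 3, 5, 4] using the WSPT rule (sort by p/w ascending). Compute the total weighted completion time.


Compute p/w ratios and sort ascending (WSPT): [(8, 5), (5, 3), (2, 1), (8, 4), (7, 1)]
Compute weighted completion times:
  Job (p=8,w=5): C=8, w*C=5*8=40
  Job (p=5,w=3): C=13, w*C=3*13=39
  Job (p=2,w=1): C=15, w*C=1*15=15
  Job (p=8,w=4): C=23, w*C=4*23=92
  Job (p=7,w=1): C=30, w*C=1*30=30
Total weighted completion time = 216

216


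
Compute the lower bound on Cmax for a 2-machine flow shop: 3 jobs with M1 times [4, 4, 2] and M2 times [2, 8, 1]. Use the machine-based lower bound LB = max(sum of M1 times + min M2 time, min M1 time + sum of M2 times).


LB1 = sum(M1 times) + min(M2 times) = 10 + 1 = 11
LB2 = min(M1 times) + sum(M2 times) = 2 + 11 = 13
Lower bound = max(LB1, LB2) = max(11, 13) = 13

13


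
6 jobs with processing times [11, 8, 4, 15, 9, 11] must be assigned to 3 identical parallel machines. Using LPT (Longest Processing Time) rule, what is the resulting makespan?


Sort jobs in decreasing order (LPT): [15, 11, 11, 9, 8, 4]
Assign each job to the least loaded machine:
  Machine 1: jobs [15, 4], load = 19
  Machine 2: jobs [11, 9], load = 20
  Machine 3: jobs [11, 8], load = 19
Makespan = max load = 20

20


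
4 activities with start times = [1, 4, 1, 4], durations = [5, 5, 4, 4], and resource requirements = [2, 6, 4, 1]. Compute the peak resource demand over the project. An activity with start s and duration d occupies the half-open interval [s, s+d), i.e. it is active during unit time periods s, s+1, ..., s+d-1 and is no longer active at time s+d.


Each activity i is active on [start_i, start_i + duration_i).
Compute total resource usage per time slot:
  t=0: active resources = [], total = 0
  t=1: active resources = [2, 4], total = 6
  t=2: active resources = [2, 4], total = 6
  t=3: active resources = [2, 4], total = 6
  t=4: active resources = [2, 6, 4, 1], total = 13
  t=5: active resources = [2, 6, 1], total = 9
  t=6: active resources = [6, 1], total = 7
  t=7: active resources = [6, 1], total = 7
  t=8: active resources = [6], total = 6
Peak resource demand = 13

13


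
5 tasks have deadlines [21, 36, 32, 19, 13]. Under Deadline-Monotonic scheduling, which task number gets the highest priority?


Sort tasks by relative deadline (ascending):
  Task 5: deadline = 13
  Task 4: deadline = 19
  Task 1: deadline = 21
  Task 3: deadline = 32
  Task 2: deadline = 36
Priority order (highest first): [5, 4, 1, 3, 2]
Highest priority task = 5

5


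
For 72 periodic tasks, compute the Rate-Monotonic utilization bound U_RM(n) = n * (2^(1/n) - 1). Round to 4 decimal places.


Compute 2^(1/72) = 1.0096735332
Subtract 1: 1.0096735332 - 1 = 0.0096735332
Multiply by n: 72 * 0.0096735332 = 0.6964943904
Round to 4 dp: 0.6965

0.6965


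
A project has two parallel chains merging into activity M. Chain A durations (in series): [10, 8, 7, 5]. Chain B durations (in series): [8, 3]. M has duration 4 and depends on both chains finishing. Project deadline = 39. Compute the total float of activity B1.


Forward pass: ES(B1) = sum of predecessors on chain B = 0
EF = ES + duration = 0 + 8 = 8
Backward pass: LF(M) = deadline = 39; LS(M) = 39 - 4 = 35
LF(B1) = LS(M) - sum(successors on chain B) = 35 - 3 = 32
LS = LF - duration = 32 - 8 = 24
Total float = LS - ES = 24 - 0 = 24

24


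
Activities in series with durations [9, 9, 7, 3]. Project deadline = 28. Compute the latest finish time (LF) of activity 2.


LF(activity 2) = deadline - sum of successor durations
Successors: activities 3 through 4 with durations [7, 3]
Sum of successor durations = 10
LF = 28 - 10 = 18

18


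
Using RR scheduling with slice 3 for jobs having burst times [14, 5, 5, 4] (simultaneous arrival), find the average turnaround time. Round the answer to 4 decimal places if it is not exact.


Time quantum = 3
Execution trace:
  J1 runs 3 units, time = 3
  J2 runs 3 units, time = 6
  J3 runs 3 units, time = 9
  J4 runs 3 units, time = 12
  J1 runs 3 units, time = 15
  J2 runs 2 units, time = 17
  J3 runs 2 units, time = 19
  J4 runs 1 units, time = 20
  J1 runs 3 units, time = 23
  J1 runs 3 units, time = 26
  J1 runs 2 units, time = 28
Finish times: [28, 17, 19, 20]
Average turnaround = 84/4 = 21.0

21.0


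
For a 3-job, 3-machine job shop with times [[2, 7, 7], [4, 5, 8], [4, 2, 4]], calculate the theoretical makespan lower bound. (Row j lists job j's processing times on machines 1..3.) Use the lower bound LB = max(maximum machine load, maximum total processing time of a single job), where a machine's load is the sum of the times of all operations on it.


Machine loads:
  Machine 1: 2 + 4 + 4 = 10
  Machine 2: 7 + 5 + 2 = 14
  Machine 3: 7 + 8 + 4 = 19
Max machine load = 19
Job totals:
  Job 1: 16
  Job 2: 17
  Job 3: 10
Max job total = 17
Lower bound = max(19, 17) = 19

19


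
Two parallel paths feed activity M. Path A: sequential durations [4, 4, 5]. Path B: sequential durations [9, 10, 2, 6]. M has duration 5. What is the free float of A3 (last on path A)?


ES(A3) = sum of predecessors on chain A = 8
EF(A3) = ES + duration = 8 + 5 = 13
Successor of A3 is M. ES(M) = max(sum(A), sum(B)) = max(13, 27) = 27
Free float = ES(successor) - EF(current) = 27 - 13 = 14

14


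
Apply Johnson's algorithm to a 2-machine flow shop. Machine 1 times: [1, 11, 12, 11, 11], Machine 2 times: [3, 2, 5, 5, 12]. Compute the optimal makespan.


Apply Johnson's rule:
  Group 1 (a <= b): [(1, 1, 3), (5, 11, 12)]
  Group 2 (a > b): [(3, 12, 5), (4, 11, 5), (2, 11, 2)]
Optimal job order: [1, 5, 3, 4, 2]
Schedule:
  Job 1: M1 done at 1, M2 done at 4
  Job 5: M1 done at 12, M2 done at 24
  Job 3: M1 done at 24, M2 done at 29
  Job 4: M1 done at 35, M2 done at 40
  Job 2: M1 done at 46, M2 done at 48
Makespan = 48

48


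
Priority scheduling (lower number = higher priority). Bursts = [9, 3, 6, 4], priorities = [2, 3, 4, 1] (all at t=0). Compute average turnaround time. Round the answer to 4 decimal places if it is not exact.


Sort by priority (ascending = highest first):
Order: [(1, 4), (2, 9), (3, 3), (4, 6)]
Completion times:
  Priority 1, burst=4, C=4
  Priority 2, burst=9, C=13
  Priority 3, burst=3, C=16
  Priority 4, burst=6, C=22
Average turnaround = 55/4 = 13.75

13.75


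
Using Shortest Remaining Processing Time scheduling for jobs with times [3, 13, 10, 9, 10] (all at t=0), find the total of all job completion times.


Since all jobs arrive at t=0, SRPT equals SPT ordering.
SPT order: [3, 9, 10, 10, 13]
Completion times:
  Job 1: p=3, C=3
  Job 2: p=9, C=12
  Job 3: p=10, C=22
  Job 4: p=10, C=32
  Job 5: p=13, C=45
Total completion time = 3 + 12 + 22 + 32 + 45 = 114

114


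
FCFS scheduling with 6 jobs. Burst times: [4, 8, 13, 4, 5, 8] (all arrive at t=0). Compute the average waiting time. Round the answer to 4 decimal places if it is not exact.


FCFS order (as given): [4, 8, 13, 4, 5, 8]
Waiting times:
  Job 1: wait = 0
  Job 2: wait = 4
  Job 3: wait = 12
  Job 4: wait = 25
  Job 5: wait = 29
  Job 6: wait = 34
Sum of waiting times = 104
Average waiting time = 104/6 = 17.3333

17.3333


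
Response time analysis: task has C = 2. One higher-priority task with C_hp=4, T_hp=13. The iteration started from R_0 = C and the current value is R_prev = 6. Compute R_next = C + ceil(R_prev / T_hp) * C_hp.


R_next = C + ceil(R_prev / T_hp) * C_hp
ceil(6 / 13) = ceil(0.4615) = 1
Interference = 1 * 4 = 4
R_next = 2 + 4 = 6
R_next = R_prev, so the iteration has converged (response time = 6).

6


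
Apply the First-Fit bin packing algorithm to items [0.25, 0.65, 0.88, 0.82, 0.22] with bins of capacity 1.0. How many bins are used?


Place items sequentially using First-Fit:
  Item 0.25 -> new Bin 1
  Item 0.65 -> Bin 1 (now 0.9)
  Item 0.88 -> new Bin 2
  Item 0.82 -> new Bin 3
  Item 0.22 -> new Bin 4
Total bins used = 4

4


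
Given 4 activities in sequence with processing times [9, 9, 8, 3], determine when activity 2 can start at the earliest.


Activity 2 starts after activities 1 through 1 complete.
Predecessor durations: [9]
ES = 9 = 9

9


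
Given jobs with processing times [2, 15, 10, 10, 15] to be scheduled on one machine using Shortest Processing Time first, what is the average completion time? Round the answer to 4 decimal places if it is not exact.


Sort jobs by processing time (SPT order): [2, 10, 10, 15, 15]
Compute completion times sequentially:
  Job 1: processing = 2, completes at 2
  Job 2: processing = 10, completes at 12
  Job 3: processing = 10, completes at 22
  Job 4: processing = 15, completes at 37
  Job 5: processing = 15, completes at 52
Sum of completion times = 125
Average completion time = 125/5 = 25.0

25.0


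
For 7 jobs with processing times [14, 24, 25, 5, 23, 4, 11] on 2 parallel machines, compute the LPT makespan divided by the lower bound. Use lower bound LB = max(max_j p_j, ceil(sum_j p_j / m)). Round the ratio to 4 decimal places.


LPT order: [25, 24, 23, 14, 11, 5, 4]
Machine loads after assignment: [54, 52]
LPT makespan = 54
Lower bound = max(max_job, ceil(total/2)) = max(25, 53) = 53
Ratio = 54 / 53 = 1.0189

1.0189


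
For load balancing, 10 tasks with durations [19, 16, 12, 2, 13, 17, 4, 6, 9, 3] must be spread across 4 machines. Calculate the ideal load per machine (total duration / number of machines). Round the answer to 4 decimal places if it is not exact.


Total processing time = 19 + 16 + 12 + 2 + 13 + 17 + 4 + 6 + 9 + 3 = 101
Number of machines = 4
Ideal balanced load = 101 / 4 = 25.25

25.25


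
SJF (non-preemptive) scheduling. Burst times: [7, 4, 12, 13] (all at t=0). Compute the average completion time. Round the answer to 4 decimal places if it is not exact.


SJF order (ascending): [4, 7, 12, 13]
Completion times:
  Job 1: burst=4, C=4
  Job 2: burst=7, C=11
  Job 3: burst=12, C=23
  Job 4: burst=13, C=36
Average completion = 74/4 = 18.5

18.5


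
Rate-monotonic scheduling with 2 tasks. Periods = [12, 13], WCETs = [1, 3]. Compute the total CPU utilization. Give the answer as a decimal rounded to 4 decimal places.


Compute individual utilizations (exact fractions):
  Task 1: C/T = 1/12 (approx. 0.0833)
  Task 2: C/T = 3/13 (approx. 0.2308)
Total utilization U = 1/12 + 3/13 = 49/156
Rounded to 4 decimal places: U = 0.3141
RM (Liu & Layland) bound for 2 tasks = 0.828427; compare with U = 49/156 (approx. 0.314103)
U <= bound, so schedulable by RM sufficient condition.

0.3141


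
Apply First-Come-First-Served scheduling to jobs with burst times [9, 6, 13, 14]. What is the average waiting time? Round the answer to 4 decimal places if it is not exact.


FCFS order (as given): [9, 6, 13, 14]
Waiting times:
  Job 1: wait = 0
  Job 2: wait = 9
  Job 3: wait = 15
  Job 4: wait = 28
Sum of waiting times = 52
Average waiting time = 52/4 = 13.0

13.0


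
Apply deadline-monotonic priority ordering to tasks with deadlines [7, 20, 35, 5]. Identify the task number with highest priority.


Sort tasks by relative deadline (ascending):
  Task 4: deadline = 5
  Task 1: deadline = 7
  Task 2: deadline = 20
  Task 3: deadline = 35
Priority order (highest first): [4, 1, 2, 3]
Highest priority task = 4

4


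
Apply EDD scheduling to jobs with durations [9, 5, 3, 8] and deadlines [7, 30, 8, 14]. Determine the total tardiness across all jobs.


Sort by due date (EDD order): [(9, 7), (3, 8), (8, 14), (5, 30)]
Compute completion times and tardiness:
  Job 1: p=9, d=7, C=9, tardiness=max(0,9-7)=2
  Job 2: p=3, d=8, C=12, tardiness=max(0,12-8)=4
  Job 3: p=8, d=14, C=20, tardiness=max(0,20-14)=6
  Job 4: p=5, d=30, C=25, tardiness=max(0,25-30)=0
Total tardiness = 12

12


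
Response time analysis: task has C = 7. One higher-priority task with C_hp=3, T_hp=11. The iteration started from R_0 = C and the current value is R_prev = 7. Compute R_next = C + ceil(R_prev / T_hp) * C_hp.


R_next = C + ceil(R_prev / T_hp) * C_hp
ceil(7 / 11) = ceil(0.6364) = 1
Interference = 1 * 3 = 3
R_next = 7 + 3 = 10

10


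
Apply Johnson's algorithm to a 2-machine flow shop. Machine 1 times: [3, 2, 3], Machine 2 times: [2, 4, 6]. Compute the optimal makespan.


Apply Johnson's rule:
  Group 1 (a <= b): [(2, 2, 4), (3, 3, 6)]
  Group 2 (a > b): [(1, 3, 2)]
Optimal job order: [2, 3, 1]
Schedule:
  Job 2: M1 done at 2, M2 done at 6
  Job 3: M1 done at 5, M2 done at 12
  Job 1: M1 done at 8, M2 done at 14
Makespan = 14

14


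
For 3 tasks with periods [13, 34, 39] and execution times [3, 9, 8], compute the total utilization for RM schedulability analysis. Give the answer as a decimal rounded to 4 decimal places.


Compute individual utilizations (exact fractions):
  Task 1: C/T = 3/13 (approx. 0.2308)
  Task 2: C/T = 9/34 (approx. 0.2647)
  Task 3: C/T = 8/39 (approx. 0.2051)
Total utilization U = 3/13 + 9/34 + 8/39 = 929/1326
Rounded to 4 decimal places: U = 0.7006
RM (Liu & Layland) bound for 3 tasks = 0.779763; compare with U = 929/1326 (approx. 0.700603)
U <= bound, so schedulable by RM sufficient condition.

0.7006


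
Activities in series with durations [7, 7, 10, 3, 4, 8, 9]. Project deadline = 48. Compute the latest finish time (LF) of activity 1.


LF(activity 1) = deadline - sum of successor durations
Successors: activities 2 through 7 with durations [7, 10, 3, 4, 8, 9]
Sum of successor durations = 41
LF = 48 - 41 = 7

7


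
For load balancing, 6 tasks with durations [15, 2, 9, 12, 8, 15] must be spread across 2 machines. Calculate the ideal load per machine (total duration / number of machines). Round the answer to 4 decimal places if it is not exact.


Total processing time = 15 + 2 + 9 + 12 + 8 + 15 = 61
Number of machines = 2
Ideal balanced load = 61 / 2 = 30.5

30.5


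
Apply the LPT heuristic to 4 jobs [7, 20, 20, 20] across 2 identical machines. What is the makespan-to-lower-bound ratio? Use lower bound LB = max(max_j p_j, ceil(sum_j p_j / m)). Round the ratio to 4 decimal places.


LPT order: [20, 20, 20, 7]
Machine loads after assignment: [40, 27]
LPT makespan = 40
Lower bound = max(max_job, ceil(total/2)) = max(20, 34) = 34
Ratio = 40 / 34 = 1.1765

1.1765


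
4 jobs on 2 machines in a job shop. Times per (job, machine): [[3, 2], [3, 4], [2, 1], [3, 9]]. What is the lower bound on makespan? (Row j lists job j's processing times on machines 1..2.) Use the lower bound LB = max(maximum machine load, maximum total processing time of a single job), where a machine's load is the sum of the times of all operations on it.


Machine loads:
  Machine 1: 3 + 3 + 2 + 3 = 11
  Machine 2: 2 + 4 + 1 + 9 = 16
Max machine load = 16
Job totals:
  Job 1: 5
  Job 2: 7
  Job 3: 3
  Job 4: 12
Max job total = 12
Lower bound = max(16, 12) = 16

16


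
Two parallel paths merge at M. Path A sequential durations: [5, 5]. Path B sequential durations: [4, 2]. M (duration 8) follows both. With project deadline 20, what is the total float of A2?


Forward pass: ES(A2) = sum of predecessors on chain A = 5
EF = ES + duration = 5 + 5 = 10
Backward pass: LF(M) = deadline = 20; LS(M) = 20 - 8 = 12
LF(A2) = LS(M) - sum(successors on chain A) = 12 - 0 = 12
LS = LF - duration = 12 - 5 = 7
Total float = LS - ES = 7 - 5 = 2

2


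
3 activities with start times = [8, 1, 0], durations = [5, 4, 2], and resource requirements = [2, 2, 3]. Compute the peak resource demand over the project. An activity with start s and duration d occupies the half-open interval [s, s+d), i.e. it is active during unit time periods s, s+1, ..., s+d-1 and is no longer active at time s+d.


Each activity i is active on [start_i, start_i + duration_i).
Compute total resource usage per time slot:
  t=0: active resources = [3], total = 3
  t=1: active resources = [2, 3], total = 5
  t=2: active resources = [2], total = 2
  t=3: active resources = [2], total = 2
  t=4: active resources = [2], total = 2
  t=5: active resources = [], total = 0
  t=6: active resources = [], total = 0
  t=7: active resources = [], total = 0
  t=8: active resources = [2], total = 2
  t=9: active resources = [2], total = 2
  t=10: active resources = [2], total = 2
  t=11: active resources = [2], total = 2
  t=12: active resources = [2], total = 2
Peak resource demand = 5

5


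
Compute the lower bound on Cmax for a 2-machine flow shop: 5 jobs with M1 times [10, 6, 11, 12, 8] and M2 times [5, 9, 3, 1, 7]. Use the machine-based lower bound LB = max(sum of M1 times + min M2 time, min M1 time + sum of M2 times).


LB1 = sum(M1 times) + min(M2 times) = 47 + 1 = 48
LB2 = min(M1 times) + sum(M2 times) = 6 + 25 = 31
Lower bound = max(LB1, LB2) = max(48, 31) = 48

48


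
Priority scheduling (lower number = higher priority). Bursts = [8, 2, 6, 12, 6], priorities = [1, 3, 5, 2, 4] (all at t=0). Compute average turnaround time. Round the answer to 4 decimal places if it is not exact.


Sort by priority (ascending = highest first):
Order: [(1, 8), (2, 12), (3, 2), (4, 6), (5, 6)]
Completion times:
  Priority 1, burst=8, C=8
  Priority 2, burst=12, C=20
  Priority 3, burst=2, C=22
  Priority 4, burst=6, C=28
  Priority 5, burst=6, C=34
Average turnaround = 112/5 = 22.4

22.4


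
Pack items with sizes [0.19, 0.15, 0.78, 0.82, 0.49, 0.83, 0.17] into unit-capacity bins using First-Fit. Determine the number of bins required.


Place items sequentially using First-Fit:
  Item 0.19 -> new Bin 1
  Item 0.15 -> Bin 1 (now 0.34)
  Item 0.78 -> new Bin 2
  Item 0.82 -> new Bin 3
  Item 0.49 -> Bin 1 (now 0.83)
  Item 0.83 -> new Bin 4
  Item 0.17 -> Bin 1 (now 1.0)
Total bins used = 4

4


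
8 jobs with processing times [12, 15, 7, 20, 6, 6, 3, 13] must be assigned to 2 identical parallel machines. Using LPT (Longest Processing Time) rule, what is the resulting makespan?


Sort jobs in decreasing order (LPT): [20, 15, 13, 12, 7, 6, 6, 3]
Assign each job to the least loaded machine:
  Machine 1: jobs [20, 12, 6, 3], load = 41
  Machine 2: jobs [15, 13, 7, 6], load = 41
Makespan = max load = 41

41


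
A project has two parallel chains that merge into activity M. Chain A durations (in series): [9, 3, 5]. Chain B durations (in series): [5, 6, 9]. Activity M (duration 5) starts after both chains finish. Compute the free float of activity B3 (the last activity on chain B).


ES(B3) = sum of predecessors on chain B = 11
EF(B3) = ES + duration = 11 + 9 = 20
Successor of B3 is M. ES(M) = max(sum(A), sum(B)) = max(17, 20) = 20
Free float = ES(successor) - EF(current) = 20 - 20 = 0

0


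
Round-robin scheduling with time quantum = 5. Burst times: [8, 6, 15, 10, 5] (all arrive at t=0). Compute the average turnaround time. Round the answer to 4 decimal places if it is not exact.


Time quantum = 5
Execution trace:
  J1 runs 5 units, time = 5
  J2 runs 5 units, time = 10
  J3 runs 5 units, time = 15
  J4 runs 5 units, time = 20
  J5 runs 5 units, time = 25
  J1 runs 3 units, time = 28
  J2 runs 1 units, time = 29
  J3 runs 5 units, time = 34
  J4 runs 5 units, time = 39
  J3 runs 5 units, time = 44
Finish times: [28, 29, 44, 39, 25]
Average turnaround = 165/5 = 33.0

33.0


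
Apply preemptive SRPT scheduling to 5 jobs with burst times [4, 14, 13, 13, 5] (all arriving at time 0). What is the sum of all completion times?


Since all jobs arrive at t=0, SRPT equals SPT ordering.
SPT order: [4, 5, 13, 13, 14]
Completion times:
  Job 1: p=4, C=4
  Job 2: p=5, C=9
  Job 3: p=13, C=22
  Job 4: p=13, C=35
  Job 5: p=14, C=49
Total completion time = 4 + 9 + 22 + 35 + 49 = 119

119


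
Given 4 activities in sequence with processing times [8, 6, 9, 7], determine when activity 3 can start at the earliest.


Activity 3 starts after activities 1 through 2 complete.
Predecessor durations: [8, 6]
ES = 8 + 6 = 14

14


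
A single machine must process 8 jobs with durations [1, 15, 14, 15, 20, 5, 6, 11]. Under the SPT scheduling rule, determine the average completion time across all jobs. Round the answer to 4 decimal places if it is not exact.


Sort jobs by processing time (SPT order): [1, 5, 6, 11, 14, 15, 15, 20]
Compute completion times sequentially:
  Job 1: processing = 1, completes at 1
  Job 2: processing = 5, completes at 6
  Job 3: processing = 6, completes at 12
  Job 4: processing = 11, completes at 23
  Job 5: processing = 14, completes at 37
  Job 6: processing = 15, completes at 52
  Job 7: processing = 15, completes at 67
  Job 8: processing = 20, completes at 87
Sum of completion times = 285
Average completion time = 285/8 = 35.625

35.625


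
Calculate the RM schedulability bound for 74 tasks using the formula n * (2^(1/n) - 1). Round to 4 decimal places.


Compute 2^(1/74) = 1.0094108601
Subtract 1: 1.0094108601 - 1 = 0.0094108601
Multiply by n: 74 * 0.0094108601 = 0.6964036474
Round to 4 dp: 0.6964

0.6964


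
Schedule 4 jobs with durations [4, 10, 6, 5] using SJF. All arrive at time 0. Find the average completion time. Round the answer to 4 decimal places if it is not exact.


SJF order (ascending): [4, 5, 6, 10]
Completion times:
  Job 1: burst=4, C=4
  Job 2: burst=5, C=9
  Job 3: burst=6, C=15
  Job 4: burst=10, C=25
Average completion = 53/4 = 13.25

13.25


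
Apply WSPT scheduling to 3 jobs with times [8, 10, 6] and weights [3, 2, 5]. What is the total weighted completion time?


Compute p/w ratios and sort ascending (WSPT): [(6, 5), (8, 3), (10, 2)]
Compute weighted completion times:
  Job (p=6,w=5): C=6, w*C=5*6=30
  Job (p=8,w=3): C=14, w*C=3*14=42
  Job (p=10,w=2): C=24, w*C=2*24=48
Total weighted completion time = 120

120


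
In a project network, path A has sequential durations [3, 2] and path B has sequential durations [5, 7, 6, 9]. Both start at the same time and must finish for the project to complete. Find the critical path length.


Path A total = 3 + 2 = 5
Path B total = 5 + 7 + 6 + 9 = 27
Critical path = longest path = max(5, 27) = 27

27


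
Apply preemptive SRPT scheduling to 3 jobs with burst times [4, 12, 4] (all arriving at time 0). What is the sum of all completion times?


Since all jobs arrive at t=0, SRPT equals SPT ordering.
SPT order: [4, 4, 12]
Completion times:
  Job 1: p=4, C=4
  Job 2: p=4, C=8
  Job 3: p=12, C=20
Total completion time = 4 + 8 + 20 = 32

32


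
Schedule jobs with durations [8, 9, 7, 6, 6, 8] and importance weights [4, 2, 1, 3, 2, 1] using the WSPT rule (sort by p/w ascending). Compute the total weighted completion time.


Compute p/w ratios and sort ascending (WSPT): [(8, 4), (6, 3), (6, 2), (9, 2), (7, 1), (8, 1)]
Compute weighted completion times:
  Job (p=8,w=4): C=8, w*C=4*8=32
  Job (p=6,w=3): C=14, w*C=3*14=42
  Job (p=6,w=2): C=20, w*C=2*20=40
  Job (p=9,w=2): C=29, w*C=2*29=58
  Job (p=7,w=1): C=36, w*C=1*36=36
  Job (p=8,w=1): C=44, w*C=1*44=44
Total weighted completion time = 252

252


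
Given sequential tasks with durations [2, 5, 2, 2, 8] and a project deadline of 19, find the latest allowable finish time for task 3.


LF(activity 3) = deadline - sum of successor durations
Successors: activities 4 through 5 with durations [2, 8]
Sum of successor durations = 10
LF = 19 - 10 = 9

9


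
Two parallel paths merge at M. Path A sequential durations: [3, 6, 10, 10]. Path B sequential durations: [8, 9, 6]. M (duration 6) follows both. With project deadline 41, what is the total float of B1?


Forward pass: ES(B1) = sum of predecessors on chain B = 0
EF = ES + duration = 0 + 8 = 8
Backward pass: LF(M) = deadline = 41; LS(M) = 41 - 6 = 35
LF(B1) = LS(M) - sum(successors on chain B) = 35 - 15 = 20
LS = LF - duration = 20 - 8 = 12
Total float = LS - ES = 12 - 0 = 12

12


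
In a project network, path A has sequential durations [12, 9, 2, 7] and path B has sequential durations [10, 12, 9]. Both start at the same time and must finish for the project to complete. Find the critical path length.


Path A total = 12 + 9 + 2 + 7 = 30
Path B total = 10 + 12 + 9 = 31
Critical path = longest path = max(30, 31) = 31

31


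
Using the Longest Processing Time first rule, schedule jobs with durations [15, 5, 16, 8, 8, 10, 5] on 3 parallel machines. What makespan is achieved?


Sort jobs in decreasing order (LPT): [16, 15, 10, 8, 8, 5, 5]
Assign each job to the least loaded machine:
  Machine 1: jobs [16, 5], load = 21
  Machine 2: jobs [15, 8], load = 23
  Machine 3: jobs [10, 8, 5], load = 23
Makespan = max load = 23

23


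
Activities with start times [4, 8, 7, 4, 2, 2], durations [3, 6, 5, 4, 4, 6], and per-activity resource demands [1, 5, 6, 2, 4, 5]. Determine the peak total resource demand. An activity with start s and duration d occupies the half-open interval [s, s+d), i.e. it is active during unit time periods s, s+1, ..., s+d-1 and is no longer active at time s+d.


Each activity i is active on [start_i, start_i + duration_i).
Compute total resource usage per time slot:
  t=0: active resources = [], total = 0
  t=1: active resources = [], total = 0
  t=2: active resources = [4, 5], total = 9
  t=3: active resources = [4, 5], total = 9
  t=4: active resources = [1, 2, 4, 5], total = 12
  t=5: active resources = [1, 2, 4, 5], total = 12
  t=6: active resources = [1, 2, 5], total = 8
  t=7: active resources = [6, 2, 5], total = 13
  t=8: active resources = [5, 6], total = 11
  t=9: active resources = [5, 6], total = 11
  t=10: active resources = [5, 6], total = 11
  t=11: active resources = [5, 6], total = 11
  t=12: active resources = [5], total = 5
  t=13: active resources = [5], total = 5
Peak resource demand = 13

13


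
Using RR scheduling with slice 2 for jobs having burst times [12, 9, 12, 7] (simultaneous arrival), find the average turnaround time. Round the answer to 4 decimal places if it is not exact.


Time quantum = 2
Execution trace:
  J1 runs 2 units, time = 2
  J2 runs 2 units, time = 4
  J3 runs 2 units, time = 6
  J4 runs 2 units, time = 8
  J1 runs 2 units, time = 10
  J2 runs 2 units, time = 12
  J3 runs 2 units, time = 14
  J4 runs 2 units, time = 16
  J1 runs 2 units, time = 18
  J2 runs 2 units, time = 20
  J3 runs 2 units, time = 22
  J4 runs 2 units, time = 24
  J1 runs 2 units, time = 26
  J2 runs 2 units, time = 28
  J3 runs 2 units, time = 30
  J4 runs 1 units, time = 31
  J1 runs 2 units, time = 33
  J2 runs 1 units, time = 34
  J3 runs 2 units, time = 36
  J1 runs 2 units, time = 38
  J3 runs 2 units, time = 40
Finish times: [38, 34, 40, 31]
Average turnaround = 143/4 = 35.75

35.75


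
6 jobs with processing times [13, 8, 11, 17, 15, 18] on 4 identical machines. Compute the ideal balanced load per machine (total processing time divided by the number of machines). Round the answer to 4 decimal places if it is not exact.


Total processing time = 13 + 8 + 11 + 17 + 15 + 18 = 82
Number of machines = 4
Ideal balanced load = 82 / 4 = 20.5

20.5


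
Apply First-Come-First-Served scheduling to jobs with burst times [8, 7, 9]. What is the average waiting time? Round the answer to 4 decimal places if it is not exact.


FCFS order (as given): [8, 7, 9]
Waiting times:
  Job 1: wait = 0
  Job 2: wait = 8
  Job 3: wait = 15
Sum of waiting times = 23
Average waiting time = 23/3 = 7.6667

7.6667


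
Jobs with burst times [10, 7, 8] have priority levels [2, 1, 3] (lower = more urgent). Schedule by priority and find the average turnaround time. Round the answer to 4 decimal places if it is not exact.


Sort by priority (ascending = highest first):
Order: [(1, 7), (2, 10), (3, 8)]
Completion times:
  Priority 1, burst=7, C=7
  Priority 2, burst=10, C=17
  Priority 3, burst=8, C=25
Average turnaround = 49/3 = 16.3333

16.3333


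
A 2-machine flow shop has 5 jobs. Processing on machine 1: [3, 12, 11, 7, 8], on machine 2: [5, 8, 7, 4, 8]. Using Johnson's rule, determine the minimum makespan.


Apply Johnson's rule:
  Group 1 (a <= b): [(1, 3, 5), (5, 8, 8)]
  Group 2 (a > b): [(2, 12, 8), (3, 11, 7), (4, 7, 4)]
Optimal job order: [1, 5, 2, 3, 4]
Schedule:
  Job 1: M1 done at 3, M2 done at 8
  Job 5: M1 done at 11, M2 done at 19
  Job 2: M1 done at 23, M2 done at 31
  Job 3: M1 done at 34, M2 done at 41
  Job 4: M1 done at 41, M2 done at 45
Makespan = 45

45
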